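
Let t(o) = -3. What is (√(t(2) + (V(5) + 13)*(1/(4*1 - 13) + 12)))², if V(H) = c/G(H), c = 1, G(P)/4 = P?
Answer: 3043/20 ≈ 152.15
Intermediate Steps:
G(P) = 4*P
V(H) = 1/(4*H)
(√(t(2) + (V(5) + 13)*(1/(4*1 - 13) + 12)))² = (√(-3 + ((¼)/5 + 13)*(1/(4*1 - 13) + 12)))² = (√(-3 + ((¼)*(⅕) + 13)*(1/(4 - 13) + 12)))² = (√(-3 + (1/20 + 13)*(1/(-9) + 12)))² = (√(-3 + 261*(-⅑ + 12)/20))² = (√(-3 + (261/20)*(107/9)))² = (√(-3 + 3103/20))² = (√(3043/20))² = (√15215/10)² = 3043/20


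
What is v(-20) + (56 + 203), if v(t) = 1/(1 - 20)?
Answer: 4920/19 ≈ 258.95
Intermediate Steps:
v(t) = -1/19 (v(t) = 1/(-19) = -1/19)
v(-20) + (56 + 203) = -1/19 + (56 + 203) = -1/19 + 259 = 4920/19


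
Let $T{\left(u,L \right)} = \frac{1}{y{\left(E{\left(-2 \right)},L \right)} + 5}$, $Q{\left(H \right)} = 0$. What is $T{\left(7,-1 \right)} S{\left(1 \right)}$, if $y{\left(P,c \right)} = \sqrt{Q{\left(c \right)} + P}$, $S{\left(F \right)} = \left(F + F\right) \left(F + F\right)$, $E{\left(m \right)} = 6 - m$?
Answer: $\frac{20}{17} - \frac{8 \sqrt{2}}{17} \approx 0.51096$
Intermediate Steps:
$S{\left(F \right)} = 4 F^{2}$ ($S{\left(F \right)} = 2 F 2 F = 4 F^{2}$)
$y{\left(P,c \right)} = \sqrt{P}$ ($y{\left(P,c \right)} = \sqrt{0 + P} = \sqrt{P}$)
$T{\left(u,L \right)} = \frac{1}{5 + 2 \sqrt{2}}$ ($T{\left(u,L \right)} = \frac{1}{\sqrt{6 - -2} + 5} = \frac{1}{\sqrt{6 + 2} + 5} = \frac{1}{\sqrt{8} + 5} = \frac{1}{2 \sqrt{2} + 5} = \frac{1}{5 + 2 \sqrt{2}}$)
$T{\left(7,-1 \right)} S{\left(1 \right)} = \left(\frac{5}{17} - \frac{2 \sqrt{2}}{17}\right) 4 \cdot 1^{2} = \left(\frac{5}{17} - \frac{2 \sqrt{2}}{17}\right) 4 \cdot 1 = \left(\frac{5}{17} - \frac{2 \sqrt{2}}{17}\right) 4 = \frac{20}{17} - \frac{8 \sqrt{2}}{17}$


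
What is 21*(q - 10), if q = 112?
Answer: 2142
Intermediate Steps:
21*(q - 10) = 21*(112 - 10) = 21*102 = 2142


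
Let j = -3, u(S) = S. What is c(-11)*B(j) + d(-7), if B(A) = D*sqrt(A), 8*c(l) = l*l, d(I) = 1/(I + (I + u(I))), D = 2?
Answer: -1/21 + 121*I*sqrt(3)/4 ≈ -0.047619 + 52.395*I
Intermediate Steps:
d(I) = 1/(3*I) (d(I) = 1/(I + (I + I)) = 1/(I + 2*I) = 1/(3*I))
c(l) = l**2/8 (c(l) = (l*l)/8 = l**2/8)
B(A) = 2*sqrt(A)
c(-11)*B(j) + d(-7) = ((1/8)*(-11)**2)*(2*sqrt(-3)) + (1/3)/(-7) = ((1/8)*121)*(2*(I*sqrt(3))) + (1/3)*(-1/7) = 121*(2*I*sqrt(3))/8 - 1/21 = 121*I*sqrt(3)/4 - 1/21 = -1/21 + 121*I*sqrt(3)/4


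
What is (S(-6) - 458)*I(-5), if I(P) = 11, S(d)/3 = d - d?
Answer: -5038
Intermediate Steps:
S(d) = 0 (S(d) = 3*(d - d) = 3*0 = 0)
(S(-6) - 458)*I(-5) = (0 - 458)*11 = -458*11 = -5038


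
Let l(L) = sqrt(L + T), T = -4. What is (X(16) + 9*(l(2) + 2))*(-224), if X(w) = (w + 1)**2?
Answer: -68768 - 2016*I*sqrt(2) ≈ -68768.0 - 2851.1*I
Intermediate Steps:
X(w) = (1 + w)**2
l(L) = sqrt(-4 + L) (l(L) = sqrt(L - 4) = sqrt(-4 + L))
(X(16) + 9*(l(2) + 2))*(-224) = ((1 + 16)**2 + 9*(sqrt(-4 + 2) + 2))*(-224) = (17**2 + 9*(sqrt(-2) + 2))*(-224) = (289 + 9*(I*sqrt(2) + 2))*(-224) = (289 + 9*(2 + I*sqrt(2)))*(-224) = (289 + (18 + 9*I*sqrt(2)))*(-224) = (307 + 9*I*sqrt(2))*(-224) = -68768 - 2016*I*sqrt(2)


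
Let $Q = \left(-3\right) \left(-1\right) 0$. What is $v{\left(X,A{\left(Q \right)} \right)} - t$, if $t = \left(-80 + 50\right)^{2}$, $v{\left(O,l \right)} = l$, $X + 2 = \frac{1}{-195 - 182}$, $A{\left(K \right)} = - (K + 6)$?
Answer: $-906$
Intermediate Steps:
$Q = 0$ ($Q = 3 \cdot 0 = 0$)
$A{\left(K \right)} = -6 - K$ ($A{\left(K \right)} = - (6 + K) = -6 - K$)
$X = - \frac{755}{377}$ ($X = -2 + \frac{1}{-195 - 182} = -2 + \frac{1}{-377} = -2 - \frac{1}{377} = - \frac{755}{377} \approx -2.0027$)
$t = 900$ ($t = \left(-30\right)^{2} = 900$)
$v{\left(X,A{\left(Q \right)} \right)} - t = \left(-6 - 0\right) - 900 = \left(-6 + 0\right) - 900 = -6 - 900 = -906$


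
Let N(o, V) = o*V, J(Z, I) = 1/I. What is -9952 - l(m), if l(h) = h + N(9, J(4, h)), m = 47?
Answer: -469962/47 ≈ -9999.2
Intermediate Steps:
N(o, V) = V*o
l(h) = h + 9/h
-9952 - l(m) = -9952 - (47 + 9/47) = -9952 - 1*2218/47 = -9952 - 2218/47 = -469962/47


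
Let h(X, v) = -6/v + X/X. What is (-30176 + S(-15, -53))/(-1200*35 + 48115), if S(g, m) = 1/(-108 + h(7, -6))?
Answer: -3198657/648190 ≈ -4.9348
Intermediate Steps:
h(X, v) = 1 - 6/v (h(X, v) = -6/v + 1 = 1 - 6/v)
S(g, m) = -1/106 (S(g, m) = 1/(-108 + (-6 - 6)/(-6)) = 1/(-108 - ⅙*(-12)) = 1/(-108 + 2) = 1/(-106) = -1/106)
(-30176 + S(-15, -53))/(-1200*35 + 48115) = (-30176 - 1/106)/(-1200*35 + 48115) = -3198657/(106*(-42000 + 48115)) = -3198657/106/6115 = -3198657/106*1/6115 = -3198657/648190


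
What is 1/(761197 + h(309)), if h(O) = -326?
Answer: 1/760871 ≈ 1.3143e-6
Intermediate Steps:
1/(761197 + h(309)) = 1/(761197 - 326) = 1/760871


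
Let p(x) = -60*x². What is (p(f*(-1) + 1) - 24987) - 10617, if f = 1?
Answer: -35604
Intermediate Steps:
(p(f*(-1) + 1) - 24987) - 10617 = (-60*(1*(-1) + 1)² - 24987) - 10617 = (-60*(-1 + 1)² - 24987) - 10617 = (-60*0² - 24987) - 10617 = (-60*0 - 24987) - 10617 = (0 - 24987) - 10617 = -24987 - 10617 = -35604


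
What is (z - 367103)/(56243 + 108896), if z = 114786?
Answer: -19409/12703 ≈ -1.5279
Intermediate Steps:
(z - 367103)/(56243 + 108896) = (114786 - 367103)/(56243 + 108896) = -252317/165139 = -252317*1/165139 = -19409/12703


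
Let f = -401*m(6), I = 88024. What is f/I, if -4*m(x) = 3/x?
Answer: 401/704192 ≈ 0.00056945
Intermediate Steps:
m(x) = -3/(4*x)
f = 401/8 (f = -(-1203)/(4*6) = -401*(-1/8) = 401/8 ≈ 50.125)
f/I = (401/8)/88024 = (401/8)*(1/88024) = 401/704192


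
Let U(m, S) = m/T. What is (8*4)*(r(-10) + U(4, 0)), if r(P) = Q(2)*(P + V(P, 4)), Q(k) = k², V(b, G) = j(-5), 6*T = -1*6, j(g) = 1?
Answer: -1280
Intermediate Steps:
T = -1 (T = (-1*6)/6 = (⅙)*(-6) = -1)
U(m, S) = -m (U(m, S) = m/(-1) = m*(-1) = -m)
V(b, G) = 1
r(P) = 4 + 4*P (r(P) = 2²*(P + 1) = 4*(1 + P) = 4 + 4*P)
(8*4)*(r(-10) + U(4, 0)) = (8*4)*((4 + 4*(-10)) - 1*4) = 32*((4 - 40) - 4) = 32*(-36 - 4) = 32*(-40) = -1280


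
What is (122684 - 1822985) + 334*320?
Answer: -1593421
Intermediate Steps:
(122684 - 1822985) + 334*320 = -1700301 + 106880 = -1593421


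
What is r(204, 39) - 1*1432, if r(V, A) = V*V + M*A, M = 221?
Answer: 48803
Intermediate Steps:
r(V, A) = V² + 221*A (r(V, A) = V*V + 221*A = V² + 221*A)
r(204, 39) - 1*1432 = (204² + 221*39) - 1*1432 = (41616 + 8619) - 1432 = 50235 - 1432 = 48803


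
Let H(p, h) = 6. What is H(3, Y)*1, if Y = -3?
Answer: 6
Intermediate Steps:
H(3, Y)*1 = 6*1 = 6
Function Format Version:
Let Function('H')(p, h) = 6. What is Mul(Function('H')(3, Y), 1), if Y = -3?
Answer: 6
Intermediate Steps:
Mul(Function('H')(3, Y), 1) = Mul(6, 1) = 6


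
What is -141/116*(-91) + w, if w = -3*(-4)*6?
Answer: 21183/116 ≈ 182.61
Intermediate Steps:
w = 72 (w = 12*6 = 72)
-141/116*(-91) + w = -141/116*(-91) + 72 = 12831/116 + 72 = 21183/116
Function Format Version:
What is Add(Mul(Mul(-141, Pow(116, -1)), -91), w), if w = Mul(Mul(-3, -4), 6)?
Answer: Rational(21183, 116) ≈ 182.61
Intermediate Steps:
w = 72 (w = Mul(12, 6) = 72)
Add(Mul(Mul(-141, Pow(116, -1)), -91), w) = Add(Mul(Mul(-141, Pow(116, -1)), -91), 72) = Add(Mul(Mul(-141, Rational(1, 116)), -91), 72) = Add(Mul(Rational(-141, 116), -91), 72) = Add(Rational(12831, 116), 72) = Rational(21183, 116)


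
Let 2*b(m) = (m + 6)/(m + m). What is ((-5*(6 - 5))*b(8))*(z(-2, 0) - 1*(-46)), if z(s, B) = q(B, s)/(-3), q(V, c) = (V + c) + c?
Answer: -2485/24 ≈ -103.54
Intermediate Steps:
b(m) = (6 + m)/(4*m) (b(m) = ((m + 6)/(m + m))/2 = ((6 + m)/((2*m)))/2 = ((6 + m)*(1/(2*m)))/2 = ((6 + m)/(2*m))/2 = (6 + m)/(4*m))
q(V, c) = V + 2*c
z(s, B) = -2*s/3 - B/3 (z(s, B) = (B + 2*s)/(-3) = (B + 2*s)*(-⅓) = -2*s/3 - B/3)
((-5*(6 - 5))*b(8))*(z(-2, 0) - 1*(-46)) = ((-5*(6 - 5))*((¼)*(6 + 8)/8))*((-⅔*(-2) - ⅓*0) - 1*(-46)) = ((-5*1)*((¼)*(⅛)*14))*((4/3 + 0) + 46) = (-5*7/16)*(4/3 + 46) = -35/16*142/3 = -2485/24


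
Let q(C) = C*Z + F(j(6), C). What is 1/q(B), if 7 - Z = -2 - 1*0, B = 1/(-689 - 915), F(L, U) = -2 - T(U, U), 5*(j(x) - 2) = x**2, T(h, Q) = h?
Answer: -401/804 ≈ -0.49876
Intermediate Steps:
j(x) = 2 + x**2/5
F(L, U) = -2 - U
B = -1/1604 (B = 1/(-1604) = -1/1604 ≈ -0.00062344)
Z = 9 (Z = 7 - (-2 - 1*0) = 7 - (-2 + 0) = 7 - 1*(-2) = 7 + 2 = 9)
q(C) = -2 + 8*C (q(C) = C*9 + (-2 - C) = 9*C + (-2 - C) = -2 + 8*C)
1/q(B) = 1/(-2 + 8*(-1/1604)) = 1/(-2 - 2/401) = 1/(-804/401) = -401/804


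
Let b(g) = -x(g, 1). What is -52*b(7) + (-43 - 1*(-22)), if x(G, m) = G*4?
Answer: 1435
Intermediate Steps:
x(G, m) = 4*G
b(g) = -4*g
-52*b(7) + (-43 - 1*(-22)) = -(-208)*7 + (-43 - 1*(-22)) = -52*(-28) + (-43 + 22) = 1456 - 21 = 1435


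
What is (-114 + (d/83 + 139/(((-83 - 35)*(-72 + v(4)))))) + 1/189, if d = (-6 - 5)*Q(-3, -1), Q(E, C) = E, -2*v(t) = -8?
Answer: -14296571459/125872488 ≈ -113.58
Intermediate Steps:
v(t) = 4 (v(t) = -½*(-8) = 4)
d = 33 (d = (-6 - 5)*(-3) = -11*(-3) = 33)
(-114 + (d/83 + 139/(((-83 - 35)*(-72 + v(4)))))) + 1/189 = (-114 + (33/83 + 139/(((-83 - 35)*(-72 + 4))))) + 1/189 = (-114 + (33*(1/83) + 139/((-118*(-68))))) + 1/189 = (-114 + (33/83 + 139/8024)) + 1/189 = (-114 + 276329/665992) + 1/189 = -75646759/665992 + 1/189 = -14296571459/125872488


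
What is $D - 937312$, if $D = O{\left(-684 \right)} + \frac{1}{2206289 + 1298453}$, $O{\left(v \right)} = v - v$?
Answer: $- \frac{3285036733503}{3504742} \approx -9.3731 \cdot 10^{5}$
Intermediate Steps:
$O{\left(v \right)} = 0$
$D = \frac{1}{3504742}$ ($D = 0 + \frac{1}{2206289 + 1298453} = 0 + \frac{1}{3504742} = \frac{1}{3504742} \approx 2.8533 \cdot 10^{-7}$)
$D - 937312 = \frac{1}{3504742} - 937312 = - \frac{3285036733503}{3504742}$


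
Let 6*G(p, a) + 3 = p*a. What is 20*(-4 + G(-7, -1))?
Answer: -200/3 ≈ -66.667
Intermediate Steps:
G(p, a) = -½ + a*p/6 (G(p, a) = -½ + (p*a)/6 = -½ + (a*p)/6 = -½ + a*p/6)
20*(-4 + G(-7, -1)) = 20*(-4 + (-½ + (⅙)*(-1)*(-7))) = 20*(-4 + (-½ + 7/6)) = 20*(-4 + ⅔) = 20*(-10/3) = -200/3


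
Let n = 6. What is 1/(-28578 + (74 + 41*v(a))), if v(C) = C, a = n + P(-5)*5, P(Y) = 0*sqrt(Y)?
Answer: -1/28258 ≈ -3.5388e-5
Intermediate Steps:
P(Y) = 0
a = 6 (a = 6 + 0*5 = 6 + 0 = 6)
1/(-28578 + (74 + 41*v(a))) = 1/(-28578 + (74 + 41*6)) = 1/(-28578 + (74 + 246)) = 1/(-28578 + 320) = 1/(-28258) = -1/28258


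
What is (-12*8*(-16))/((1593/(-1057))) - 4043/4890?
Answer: -882845531/865530 ≈ -1020.0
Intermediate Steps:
(-12*8*(-16))/((1593/(-1057))) - 4043/4890 = (-96*(-16))/((1593*(-1/1057))) - 4043*1/4890 = 1536/(-1593/1057) - 4043/4890 = 1536*(-1057/1593) - 4043/4890 = -541184/531 - 4043/4890 = -882845531/865530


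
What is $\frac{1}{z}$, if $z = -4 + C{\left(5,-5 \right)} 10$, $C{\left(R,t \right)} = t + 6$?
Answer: $\frac{1}{6} \approx 0.16667$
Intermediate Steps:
$C{\left(R,t \right)} = 6 + t$
$z = 6$ ($z = -4 + \left(6 - 5\right) 10 = -4 + 1 \cdot 10 = -4 + 10 = 6$)
$\frac{1}{z} = \frac{1}{6}$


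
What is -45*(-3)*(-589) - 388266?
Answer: -467781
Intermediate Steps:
-45*(-3)*(-589) - 388266 = 135*(-589) - 388266 = -79515 - 388266 = -467781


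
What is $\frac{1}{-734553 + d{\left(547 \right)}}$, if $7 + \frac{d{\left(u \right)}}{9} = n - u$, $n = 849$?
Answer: $- \frac{1}{731898} \approx -1.3663 \cdot 10^{-6}$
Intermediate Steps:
$d{\left(u \right)} = 7578 - 9 u$ ($d{\left(u \right)} = -63 + 9 \left(849 - u\right) = -63 - \left(-7641 + 9 u\right) = 7578 - 9 u$)
$\frac{1}{-734553 + d{\left(547 \right)}} = \frac{1}{-734553 + \left(7578 - 4923\right)} = \frac{1}{-734553 + 2655} = \frac{1}{-731898} = - \frac{1}{731898}$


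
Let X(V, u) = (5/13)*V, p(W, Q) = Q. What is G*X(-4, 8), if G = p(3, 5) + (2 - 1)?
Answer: -120/13 ≈ -9.2308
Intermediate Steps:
X(V, u) = 5*V/13 (X(V, u) = (5*(1/13))*V = 5*V/13)
G = 6 (G = 5 + (2 - 1) = 5 + 1 = 6)
G*X(-4, 8) = 6*((5/13)*(-4)) = 6*(-20/13) = -120/13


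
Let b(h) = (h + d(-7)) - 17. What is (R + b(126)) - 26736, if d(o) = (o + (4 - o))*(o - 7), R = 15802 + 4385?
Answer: -6496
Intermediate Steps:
R = 20187
d(o) = -28 + 4*o (d(o) = 4*(-7 + o) = -28 + 4*o)
b(h) = -73 + h (b(h) = (h + (-28 + 4*(-7))) - 17 = (h + (-28 - 28)) - 17 = (h - 56) - 17 = (-56 + h) - 17 = -73 + h)
(R + b(126)) - 26736 = (20187 + (-73 + 126)) - 26736 = (20187 + 53) - 26736 = 20240 - 26736 = -6496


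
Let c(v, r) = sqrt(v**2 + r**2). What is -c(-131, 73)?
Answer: -sqrt(22490) ≈ -149.97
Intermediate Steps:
c(v, r) = sqrt(r**2 + v**2)
-c(-131, 73) = -sqrt(73**2 + (-131)**2) = -sqrt(5329 + 17161) = -sqrt(22490)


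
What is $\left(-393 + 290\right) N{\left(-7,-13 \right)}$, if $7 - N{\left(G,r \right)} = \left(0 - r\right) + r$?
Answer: $-721$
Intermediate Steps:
$N{\left(G,r \right)} = 7$ ($N{\left(G,r \right)} = 7 - \left(\left(0 - r\right) + r\right) = 7 - \left(- r + r\right) = 7 - 0 = 7 + 0 = 7$)
$\left(-393 + 290\right) N{\left(-7,-13 \right)} = \left(-393 + 290\right) 7 = \left(-103\right) 7 = -721$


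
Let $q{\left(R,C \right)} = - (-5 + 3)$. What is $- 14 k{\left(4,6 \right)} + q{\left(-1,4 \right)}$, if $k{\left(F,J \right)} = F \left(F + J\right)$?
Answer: $-558$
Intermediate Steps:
$q{\left(R,C \right)} = 2$ ($q{\left(R,C \right)} = \left(-1\right) \left(-2\right) = 2$)
$- 14 k{\left(4,6 \right)} + q{\left(-1,4 \right)} = - 14 \cdot 4 \left(4 + 6\right) + 2 = - 14 \cdot 4 \cdot 10 + 2 = \left(-14\right) 40 + 2 = -560 + 2 = -558$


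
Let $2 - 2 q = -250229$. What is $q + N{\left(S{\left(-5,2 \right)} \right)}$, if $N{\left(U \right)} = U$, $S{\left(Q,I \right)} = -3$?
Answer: $\frac{250225}{2} \approx 1.2511 \cdot 10^{5}$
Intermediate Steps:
$q = \frac{250231}{2}$ ($q = 1 - - \frac{250229}{2} = 1 + \frac{250229}{2} = \frac{250231}{2} \approx 1.2512 \cdot 10^{5}$)
$q + N{\left(S{\left(-5,2 \right)} \right)} = \frac{250231}{2} - 3 = \frac{250225}{2}$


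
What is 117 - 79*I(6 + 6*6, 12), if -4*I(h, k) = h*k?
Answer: 10071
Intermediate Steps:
I(h, k) = -h*k/4
117 - 79*I(6 + 6*6, 12) = 117 - (-79)*(6 + 6*6)*12/4 = 117 - (-79)*(6 + 36)*12/4 = 117 - (-79)*42*12/4 = 117 - 79*(-126) = 117 + 9954 = 10071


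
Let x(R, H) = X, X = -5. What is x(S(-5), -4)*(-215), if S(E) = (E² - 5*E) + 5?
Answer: 1075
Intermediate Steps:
S(E) = 5 + E² - 5*E
x(R, H) = -5
x(S(-5), -4)*(-215) = -5*(-215) = 1075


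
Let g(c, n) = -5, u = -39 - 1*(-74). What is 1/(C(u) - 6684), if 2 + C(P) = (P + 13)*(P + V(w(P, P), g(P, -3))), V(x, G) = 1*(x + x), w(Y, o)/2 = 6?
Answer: -1/3854 ≈ -0.00025947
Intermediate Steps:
u = 35 (u = -39 + 74 = 35)
w(Y, o) = 12 (w(Y, o) = 2*6 = 12)
V(x, G) = 2*x (V(x, G) = 1*(2*x) = 2*x)
C(P) = -2 + (13 + P)*(24 + P) (C(P) = -2 + (P + 13)*(P + 2*12) = -2 + (13 + P)*(P + 24) = -2 + (13 + P)*(24 + P))
1/(C(u) - 6684) = 1/((310 + 35² + 37*35) - 6684) = 1/((310 + 1225 + 1295) - 6684) = 1/(2830 - 6684) = 1/(-3854) = -1/3854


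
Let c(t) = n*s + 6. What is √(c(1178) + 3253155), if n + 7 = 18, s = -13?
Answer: √3253018 ≈ 1803.6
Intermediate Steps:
n = 11 (n = -7 + 18 = 11)
c(t) = -137 (c(t) = 11*(-13) + 6 = -143 + 6 = -137)
√(c(1178) + 3253155) = √(-137 + 3253155) = √3253018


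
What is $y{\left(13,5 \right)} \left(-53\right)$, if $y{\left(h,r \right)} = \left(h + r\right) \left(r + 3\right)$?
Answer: $-7632$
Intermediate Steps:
$y{\left(h,r \right)} = \left(3 + r\right) \left(h + r\right)$ ($y{\left(h,r \right)} = \left(h + r\right) \left(3 + r\right) = \left(3 + r\right) \left(h + r\right)$)
$y{\left(13,5 \right)} \left(-53\right) = \left(5^{2} + 3 \cdot 13 + 3 \cdot 5 + 13 \cdot 5\right) \left(-53\right) = \left(25 + 39 + 15 + 65\right) \left(-53\right) = 144 \left(-53\right) = -7632$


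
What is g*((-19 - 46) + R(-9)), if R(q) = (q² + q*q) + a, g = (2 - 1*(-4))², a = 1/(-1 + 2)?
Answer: 3528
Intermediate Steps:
a = 1 (a = 1/1 = 1)
g = 36 (g = (2 + 4)² = 6² = 36)
R(q) = 1 + 2*q² (R(q) = (q² + q*q) + 1 = (q² + q²) + 1 = 2*q² + 1 = 1 + 2*q²)
g*((-19 - 46) + R(-9)) = 36*((-19 - 46) + (1 + 2*(-9)²)) = 36*(-65 + (1 + 2*81)) = 36*(-65 + (1 + 162)) = 36*(-65 + 163) = 36*98 = 3528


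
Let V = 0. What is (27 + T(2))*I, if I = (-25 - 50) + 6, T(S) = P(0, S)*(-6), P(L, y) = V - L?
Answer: -1863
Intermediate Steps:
P(L, y) = -L (P(L, y) = 0 - L = -L)
T(S) = 0 (T(S) = -1*0*(-6) = 0*(-6) = 0)
I = -69 (I = -75 + 6 = -69)
(27 + T(2))*I = (27 + 0)*(-69) = 27*(-69) = -1863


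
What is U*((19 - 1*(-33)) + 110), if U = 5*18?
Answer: 14580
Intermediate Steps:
U = 90
U*((19 - 1*(-33)) + 110) = 90*((19 - 1*(-33)) + 110) = 90*((19 + 33) + 110) = 90*(52 + 110) = 90*162 = 14580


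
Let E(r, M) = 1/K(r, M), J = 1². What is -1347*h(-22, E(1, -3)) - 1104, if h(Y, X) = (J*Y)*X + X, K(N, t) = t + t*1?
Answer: -11637/2 ≈ -5818.5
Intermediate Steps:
J = 1
K(N, t) = 2*t (K(N, t) = t + t = 2*t)
E(r, M) = 1/(2*M)
h(Y, X) = X + X*Y (h(Y, X) = (1*Y)*X + X = Y*X + X = X*Y + X = X + X*Y)
-1347*h(-22, E(1, -3)) - 1104 = -1347*(½)/(-3)*(1 - 22) - 1104 = -1347*(½)*(-⅓)*(-21) - 1104 = -(-449)*(-21)/2 - 1104 = -1347*7/2 - 1104 = -9429/2 - 1104 = -11637/2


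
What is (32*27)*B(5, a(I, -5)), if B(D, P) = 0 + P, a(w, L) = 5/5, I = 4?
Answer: 864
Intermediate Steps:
a(w, L) = 1 (a(w, L) = 5*(⅕) = 1)
B(D, P) = P
(32*27)*B(5, a(I, -5)) = (32*27)*1 = 864*1 = 864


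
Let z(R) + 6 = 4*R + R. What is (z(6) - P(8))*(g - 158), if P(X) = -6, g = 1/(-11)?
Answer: -52170/11 ≈ -4742.7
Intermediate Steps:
g = -1/11 ≈ -0.090909
z(R) = -6 + 5*R (z(R) = -6 + (4*R + R) = -6 + 5*R)
(z(6) - P(8))*(g - 158) = ((-6 + 5*6) - 1*(-6))*(-1/11 - 158) = ((-6 + 30) + 6)*(-1739/11) = (24 + 6)*(-1739/11) = 30*(-1739/11) = -52170/11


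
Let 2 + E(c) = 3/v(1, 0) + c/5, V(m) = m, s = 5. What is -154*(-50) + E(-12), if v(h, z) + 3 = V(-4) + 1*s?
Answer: 76941/10 ≈ 7694.1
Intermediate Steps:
v(h, z) = -2 (v(h, z) = -3 + (-4 + 1*5) = -3 + (-4 + 5) = -3 + 1 = -2)
E(c) = -7/2 + c/5 (E(c) = -2 + (3/(-2) + c/5) = -2 + (3*(-½) + c*(⅕)) = -2 + (-3/2 + c/5) = -7/2 + c/5)
-154*(-50) + E(-12) = -154*(-50) + (-7/2 + (⅕)*(-12)) = 7700 + (-7/2 - 12/5) = 7700 - 59/10 = 76941/10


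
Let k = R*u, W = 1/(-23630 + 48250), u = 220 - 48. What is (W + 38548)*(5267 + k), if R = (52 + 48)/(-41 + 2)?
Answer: 59541293031031/320060 ≈ 1.8603e+8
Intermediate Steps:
u = 172
W = 1/24620 ≈ 4.0617e-5
R = -100/39 (R = 100/(-39) = 100*(-1/39) = -100/39 ≈ -2.5641)
k = -17200/39 (k = -100/39*172 = -17200/39 ≈ -441.03)
(W + 38548)*(5267 + k) = (1/24620 + 38548)*(5267 - 17200/39) = (949051761/24620)*(188213/39) = 59541293031031/320060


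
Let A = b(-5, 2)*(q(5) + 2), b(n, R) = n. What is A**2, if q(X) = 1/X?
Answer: 121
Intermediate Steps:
A = -11 (A = -5*(1/5 + 2) = -5*11/5 = -11)
A**2 = (-11)**2 = 121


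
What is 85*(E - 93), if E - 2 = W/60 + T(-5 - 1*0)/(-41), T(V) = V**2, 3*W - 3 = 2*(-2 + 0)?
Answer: -11494057/1476 ≈ -7787.3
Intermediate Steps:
W = -1/3 (W = 1 + (2*(-2 + 0))/3 = 1 + (2*(-2))/3 = 1 + (1/3)*(-4) = 1 - 4/3 = -1/3 ≈ -0.33333)
E = 10219/7380 (E = 2 + (-1/3/60 + (-5 - 1*0)**2/(-41)) = 2 + (-1/3*1/60 + (-5 + 0)**2*(-1/41)) = 2 + (-1/180 + (-5)**2*(-1/41)) = 2 + (-1/180 + 25*(-1/41)) = 2 + (-1/180 - 25/41) = 2 - 4541/7380 = 10219/7380 ≈ 1.3847)
85*(E - 93) = 85*(10219/7380 - 93) = 85*(-676121/7380) = -11494057/1476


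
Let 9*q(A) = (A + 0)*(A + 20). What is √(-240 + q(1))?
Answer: I*√2139/3 ≈ 15.416*I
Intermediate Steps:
q(A) = A*(20 + A)/9 (q(A) = ((A + 0)*(A + 20))/9 = (A*(20 + A))/9 = A*(20 + A)/9)
√(-240 + q(1)) = √(-240 + (⅑)*1*(20 + 1)) = √(-240 + (⅑)*1*21) = √(-240 + 7/3) = √(-713/3) = I*√2139/3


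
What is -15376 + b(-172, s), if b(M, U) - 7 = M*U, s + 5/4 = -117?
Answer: 4970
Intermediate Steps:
s = -473/4 (s = -5/4 - 117 = -473/4 ≈ -118.25)
b(M, U) = 7 + M*U
-15376 + b(-172, s) = -15376 + (7 - 172*(-473/4)) = -15376 + (7 + 20339) = -15376 + 20346 = 4970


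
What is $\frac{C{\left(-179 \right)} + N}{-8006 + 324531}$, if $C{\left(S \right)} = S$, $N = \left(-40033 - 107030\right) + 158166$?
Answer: $\frac{10924}{316525} \approx 0.034512$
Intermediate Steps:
$N = 11103$ ($N = -147063 + 158166 = 11103$)
$\frac{C{\left(-179 \right)} + N}{-8006 + 324531} = \frac{-179 + 11103}{-8006 + 324531} = \frac{10924}{316525}$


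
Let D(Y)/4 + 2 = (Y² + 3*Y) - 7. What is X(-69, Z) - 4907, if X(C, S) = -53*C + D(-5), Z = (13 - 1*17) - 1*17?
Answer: -1246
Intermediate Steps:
D(Y) = -36 + 4*Y² + 12*Y (D(Y) = -8 + 4*((Y² + 3*Y) - 7) = -8 + 4*(-7 + Y² + 3*Y) = -8 + (-28 + 4*Y² + 12*Y) = -36 + 4*Y² + 12*Y)
Z = -21 (Z = (13 - 17) - 17 = -4 - 17 = -21)
X(C, S) = 4 - 53*C (X(C, S) = -53*C + (-36 + 4*(-5)² + 12*(-5)) = -53*C + (-36 + 4*25 - 60) = -53*C + (-36 + 100 - 60) = -53*C + 4 = 4 - 53*C)
X(-69, Z) - 4907 = (4 - 53*(-69)) - 4907 = (4 + 3657) - 4907 = 3661 - 4907 = -1246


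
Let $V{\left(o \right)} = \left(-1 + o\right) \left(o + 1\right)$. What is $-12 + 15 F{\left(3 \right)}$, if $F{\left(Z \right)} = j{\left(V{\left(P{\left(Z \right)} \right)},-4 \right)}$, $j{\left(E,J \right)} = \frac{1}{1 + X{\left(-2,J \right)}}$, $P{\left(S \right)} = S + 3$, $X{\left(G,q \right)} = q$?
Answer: $-17$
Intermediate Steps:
$P{\left(S \right)} = 3 + S$
$V{\left(o \right)} = \left(1 + o\right) \left(-1 + o\right)$ ($V{\left(o \right)} = \left(-1 + o\right) \left(1 + o\right) = \left(1 + o\right) \left(-1 + o\right)$)
$j{\left(E,J \right)} = \frac{1}{1 + J}$
$F{\left(Z \right)} = - \frac{1}{3}$ ($F{\left(Z \right)} = \frac{1}{1 - 4} = \frac{1}{-3} = - \frac{1}{3}$)
$-12 + 15 F{\left(3 \right)} = -12 + 15 \left(- \frac{1}{3}\right) = -12 - 5 = -17$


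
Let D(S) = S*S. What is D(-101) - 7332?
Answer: 2869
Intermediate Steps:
D(S) = S²
D(-101) - 7332 = (-101)² - 7332 = 10201 - 7332 = 2869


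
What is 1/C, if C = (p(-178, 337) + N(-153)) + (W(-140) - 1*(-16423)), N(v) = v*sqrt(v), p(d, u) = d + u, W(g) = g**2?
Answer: 36182/1312718701 + 459*I*sqrt(17)/1312718701 ≈ 2.7563e-5 + 1.4417e-6*I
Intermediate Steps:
N(v) = v**(3/2)
C = 36182 - 459*I*sqrt(17) (C = ((-178 + 337) + (-153)**(3/2)) + ((-140)**2 - 1*(-16423)) = (159 - 459*I*sqrt(17)) + (19600 + 16423) = (159 - 459*I*sqrt(17)) + 36023 = 36182 - 459*I*sqrt(17) ≈ 36182.0 - 1892.5*I)
1/C = 1/(36182 - 459*I*sqrt(17))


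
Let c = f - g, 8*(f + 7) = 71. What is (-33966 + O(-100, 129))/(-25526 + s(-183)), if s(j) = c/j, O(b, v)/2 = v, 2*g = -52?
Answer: 49348512/37370287 ≈ 1.3205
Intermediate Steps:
f = 15/8 (f = -7 + (1/8)*71 = -7 + 71/8 = 15/8 ≈ 1.8750)
g = -26 (g = (1/2)*(-52) = -26)
O(b, v) = 2*v
c = 223/8 (c = 15/8 - 1*(-26) = 15/8 + 26 = 223/8 ≈ 27.875)
s(j) = 223/(8*j)
(-33966 + O(-100, 129))/(-25526 + s(-183)) = (-33966 + 2*129)/(-25526 + (223/8)/(-183)) = (-33966 + 258)/(-25526 + (223/8)*(-1/183)) = -33708/(-25526 - 223/1464) = -33708/(-37370287/1464) = -33708*(-1464/37370287) = 49348512/37370287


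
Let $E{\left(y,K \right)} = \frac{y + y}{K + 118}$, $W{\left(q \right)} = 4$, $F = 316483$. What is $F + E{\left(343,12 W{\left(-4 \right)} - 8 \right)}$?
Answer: $\frac{25002500}{79} \approx 3.1649 \cdot 10^{5}$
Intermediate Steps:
$E{\left(y,K \right)} = \frac{2 y}{118 + K}$
$F + E{\left(343,12 W{\left(-4 \right)} - 8 \right)} = 316483 + 2 \cdot 343 \frac{1}{118 + \left(12 \cdot 4 - 8\right)} = 316483 + 2 \cdot 343 \frac{1}{118 + \left(48 - 8\right)} = 316483 + 2 \cdot 343 \frac{1}{118 + 40} = 316483 + 2 \cdot 343 \cdot \frac{1}{158} = 316483 + \frac{343}{79} = \frac{25002500}{79}$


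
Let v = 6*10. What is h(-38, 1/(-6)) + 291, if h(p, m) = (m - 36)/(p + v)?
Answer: 38195/132 ≈ 289.36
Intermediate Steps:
v = 60
h(p, m) = (-36 + m)/(60 + p) (h(p, m) = (m - 36)/(p + 60) = (-36 + m)/(60 + p))
h(-38, 1/(-6)) + 291 = (-36 + 1/(-6))/(60 - 38) + 291 = (-36 - 1/6)/22 + 291 = (1/22)*(-217/6) + 291 = -217/132 + 291 = 38195/132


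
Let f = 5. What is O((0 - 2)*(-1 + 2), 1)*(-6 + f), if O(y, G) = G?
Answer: -1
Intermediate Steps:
O((0 - 2)*(-1 + 2), 1)*(-6 + f) = 1*(-6 + 5) = 1*(-1) = -1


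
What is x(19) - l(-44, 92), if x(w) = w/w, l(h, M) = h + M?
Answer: -47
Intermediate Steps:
l(h, M) = M + h
x(w) = 1
x(19) - l(-44, 92) = 1 - (92 - 44) = 1 - 1*48 = 1 - 48 = -47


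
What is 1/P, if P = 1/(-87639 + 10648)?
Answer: -76991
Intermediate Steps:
P = -1/76991 (P = 1/(-76991) = -1/76991 ≈ -1.2989e-5)
1/P = 1/(-1/76991) = -76991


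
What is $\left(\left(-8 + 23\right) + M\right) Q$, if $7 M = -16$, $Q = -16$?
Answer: $- \frac{1424}{7} \approx -203.43$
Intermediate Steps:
$M = - \frac{16}{7}$ ($M = \frac{1}{7} \left(-16\right) = - \frac{16}{7} \approx -2.2857$)
$\left(\left(-8 + 23\right) + M\right) Q = \left(\left(-8 + 23\right) - \frac{16}{7}\right) \left(-16\right) = \left(15 - \frac{16}{7}\right) \left(-16\right) = \frac{89}{7} \left(-16\right) = - \frac{1424}{7}$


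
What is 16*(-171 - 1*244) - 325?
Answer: -6965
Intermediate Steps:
16*(-171 - 1*244) - 325 = 16*(-171 - 244) - 325 = 16*(-415) - 325 = -6640 - 325 = -6965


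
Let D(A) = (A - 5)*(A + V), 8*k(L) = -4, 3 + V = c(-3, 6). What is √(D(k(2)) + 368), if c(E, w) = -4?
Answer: √1637/2 ≈ 20.230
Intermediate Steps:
V = -7 (V = -3 - 4 = -7)
k(L) = -½ (k(L) = (⅛)*(-4) = -½)
D(A) = (-7 + A)*(-5 + A) (D(A) = (A - 5)*(A - 7) = (-5 + A)*(-7 + A) = (-7 + A)*(-5 + A))
√(D(k(2)) + 368) = √((35 + (-½)² - 12*(-½)) + 368) = √((35 + ¼ + 6) + 368) = √(165/4 + 368) = √(1637/4) = √1637/2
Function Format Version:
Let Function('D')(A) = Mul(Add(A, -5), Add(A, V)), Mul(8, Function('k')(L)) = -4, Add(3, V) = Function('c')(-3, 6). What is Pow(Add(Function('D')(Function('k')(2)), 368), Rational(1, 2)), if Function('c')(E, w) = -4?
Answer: Mul(Rational(1, 2), Pow(1637, Rational(1, 2))) ≈ 20.230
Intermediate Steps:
V = -7 (V = Add(-3, -4) = -7)
Function('k')(L) = Rational(-1, 2) (Function('k')(L) = Mul(Rational(1, 8), -4) = Rational(-1, 2))
Function('D')(A) = Mul(Add(-7, A), Add(-5, A)) (Function('D')(A) = Mul(Add(A, -5), Add(A, -7)) = Mul(Add(-5, A), Add(-7, A)) = Mul(Add(-7, A), Add(-5, A)))
Pow(Add(Function('D')(Function('k')(2)), 368), Rational(1, 2)) = Pow(Add(Add(35, Pow(Rational(-1, 2), 2), Mul(-12, Rational(-1, 2))), 368), Rational(1, 2)) = Pow(Add(Add(35, Rational(1, 4), 6), 368), Rational(1, 2)) = Pow(Add(Rational(165, 4), 368), Rational(1, 2)) = Pow(Rational(1637, 4), Rational(1, 2)) = Mul(Rational(1, 2), Pow(1637, Rational(1, 2)))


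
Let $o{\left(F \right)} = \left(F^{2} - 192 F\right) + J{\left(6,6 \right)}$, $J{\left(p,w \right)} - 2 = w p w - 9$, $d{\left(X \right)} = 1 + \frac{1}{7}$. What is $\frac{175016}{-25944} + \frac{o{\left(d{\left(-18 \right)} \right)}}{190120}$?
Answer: $- \frac{203804956381}{30211398840} \approx -6.746$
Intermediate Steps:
$d{\left(X \right)} = \frac{8}{7}$ ($d{\left(X \right)} = 1 + \frac{1}{7} = \frac{8}{7}$)
$J{\left(p,w \right)} = -7 + p w^{2}$ ($J{\left(p,w \right)} = 2 + \left(w p w - 9\right) = 2 + \left(p w w - 9\right) = 2 + \left(p w^{2} - 9\right) = 2 + \left(-9 + p w^{2}\right) = -7 + p w^{2}$)
$o{\left(F \right)} = 209 + F^{2} - 192 F$ ($o{\left(F \right)} = \left(F^{2} - 192 F\right) - \left(7 - 6 \cdot 6^{2}\right) = \left(F^{2} - 192 F\right) + \left(-7 + 6 \cdot 36\right) = \left(F^{2} - 192 F\right) + \left(-7 + 216\right) = \left(F^{2} - 192 F\right) + 209 = 209 + F^{2} - 192 F$)
$\frac{175016}{-25944} + \frac{o{\left(d{\left(-18 \right)} \right)}}{190120} = \frac{175016}{-25944} + \frac{209 + \left(\frac{8}{7}\right)^{2} - \frac{1536}{7}}{190120} = 175016 \left(- \frac{1}{25944}\right) + \left(209 + \frac{64}{49} - \frac{1536}{7}\right) \frac{1}{190120} = - \frac{21877}{3243} - \frac{447}{9315880} = - \frac{203804956381}{30211398840}$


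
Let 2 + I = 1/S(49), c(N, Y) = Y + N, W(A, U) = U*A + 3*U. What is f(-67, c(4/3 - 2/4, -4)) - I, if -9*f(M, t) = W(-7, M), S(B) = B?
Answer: -12259/441 ≈ -27.798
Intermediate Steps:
W(A, U) = 3*U + A*U (W(A, U) = A*U + 3*U = 3*U + A*U)
c(N, Y) = N + Y
f(M, t) = 4*M/9 (f(M, t) = -M*(3 - 7)/9 = -M*(-4)/9 = -(-4)*M/9 = 4*M/9)
I = -97/49 (I = -2 + 1/49 = -97/49 ≈ -1.9796)
f(-67, c(4/3 - 2/4, -4)) - I = (4/9)*(-67) - 1*(-97/49) = -268/9 + 97/49 = -12259/441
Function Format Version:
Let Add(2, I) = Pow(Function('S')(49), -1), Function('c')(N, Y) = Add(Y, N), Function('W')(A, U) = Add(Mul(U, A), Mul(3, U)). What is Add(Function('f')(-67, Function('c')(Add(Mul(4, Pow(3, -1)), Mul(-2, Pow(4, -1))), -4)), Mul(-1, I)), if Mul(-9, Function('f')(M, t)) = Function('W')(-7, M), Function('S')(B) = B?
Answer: Rational(-12259, 441) ≈ -27.798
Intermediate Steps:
Function('W')(A, U) = Add(Mul(3, U), Mul(A, U)) (Function('W')(A, U) = Add(Mul(A, U), Mul(3, U)) = Add(Mul(3, U), Mul(A, U)))
Function('c')(N, Y) = Add(N, Y)
Function('f')(M, t) = Mul(Rational(4, 9), M) (Function('f')(M, t) = Mul(Rational(-1, 9), Mul(M, Add(3, -7))) = Mul(Rational(-1, 9), Mul(M, -4)) = Mul(Rational(-1, 9), Mul(-4, M)) = Mul(Rational(4, 9), M))
I = Rational(-97, 49) (I = Add(-2, Pow(49, -1)) = Add(-2, Rational(1, 49)) = Rational(-97, 49) ≈ -1.9796)
Add(Function('f')(-67, Function('c')(Add(Mul(4, Pow(3, -1)), Mul(-2, Pow(4, -1))), -4)), Mul(-1, I)) = Add(Mul(Rational(4, 9), -67), Mul(-1, Rational(-97, 49))) = Add(Rational(-268, 9), Rational(97, 49)) = Rational(-12259, 441)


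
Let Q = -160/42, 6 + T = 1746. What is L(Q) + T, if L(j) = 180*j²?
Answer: 213260/49 ≈ 4352.2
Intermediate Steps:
T = 1740 (T = -6 + 1746 = 1740)
Q = -80/21 (Q = -160*1/42 = -80/21 ≈ -3.8095)
L(Q) + T = 180*(-80/21)² + 1740 = 180*(6400/441) + 1740 = 128000/49 + 1740 = 213260/49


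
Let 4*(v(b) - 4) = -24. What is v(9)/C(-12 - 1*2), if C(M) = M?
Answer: 1/7 ≈ 0.14286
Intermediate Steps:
v(b) = -2 (v(b) = 4 + (1/4)*(-24) = 4 - 6 = -2)
v(9)/C(-12 - 1*2) = -2/(-12 - 1*2) = -2/(-12 - 2) = -2/(-14) = -2*(-1/14) = 1/7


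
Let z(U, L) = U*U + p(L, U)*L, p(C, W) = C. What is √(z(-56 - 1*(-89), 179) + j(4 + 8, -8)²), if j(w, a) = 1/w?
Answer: √4770721/12 ≈ 182.02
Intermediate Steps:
z(U, L) = L² + U² (z(U, L) = U*U + L*L = U² + L² = L² + U²)
√(z(-56 - 1*(-89), 179) + j(4 + 8, -8)²) = √((179² + (-56 - 1*(-89))²) + (1/(4 + 8))²) = √((32041 + (-56 + 89)²) + (1/12)²) = √((32041 + 33²) + (1/12)²) = √((32041 + 1089) + 1/144) = √(33130 + 1/144) = √(4770721/144) = √4770721/12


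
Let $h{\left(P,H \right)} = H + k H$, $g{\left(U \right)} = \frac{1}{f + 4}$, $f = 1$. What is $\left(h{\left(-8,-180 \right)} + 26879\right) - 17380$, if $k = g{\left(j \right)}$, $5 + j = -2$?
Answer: $9283$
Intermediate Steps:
$j = -7$ ($j = -5 - 2 = -7$)
$g{\left(U \right)} = \frac{1}{5}$ ($g{\left(U \right)} = \frac{1}{1 + 4} = \frac{1}{5}$)
$k = \frac{1}{5} \approx 0.2$
$h{\left(P,H \right)} = \frac{6 H}{5}$ ($h{\left(P,H \right)} = H + \frac{H}{5} = \frac{6 H}{5}$)
$\left(h{\left(-8,-180 \right)} + 26879\right) - 17380 = \left(\frac{6}{5} \left(-180\right) + 26879\right) - 17380 = \left(-216 + 26879\right) - 17380 = 26663 - 17380 = 9283$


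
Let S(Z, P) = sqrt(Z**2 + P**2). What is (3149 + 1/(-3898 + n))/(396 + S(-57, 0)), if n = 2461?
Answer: 4525112/650961 ≈ 6.9514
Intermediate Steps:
S(Z, P) = sqrt(P**2 + Z**2)
(3149 + 1/(-3898 + n))/(396 + S(-57, 0)) = (3149 + 1/(-3898 + 2461))/(396 + sqrt(0**2 + (-57)**2)) = (3149 + 1/(-1437))/(396 + sqrt(0 + 3249)) = (3149 - 1/1437)/(396 + sqrt(3249)) = 4525112/(1437*(396 + 57)) = (4525112/1437)/453 = (4525112/1437)*(1/453) = 4525112/650961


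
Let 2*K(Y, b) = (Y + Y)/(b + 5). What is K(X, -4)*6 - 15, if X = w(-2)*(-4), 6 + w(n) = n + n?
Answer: 225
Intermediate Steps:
w(n) = -6 + 2*n (w(n) = -6 + (n + n) = -6 + 2*n)
X = 40 (X = (-6 + 2*(-2))*(-4) = (-6 - 4)*(-4) = -10*(-4) = 40)
K(Y, b) = Y/(5 + b) (K(Y, b) = ((Y + Y)/(b + 5))/2 = ((2*Y)/(5 + b))/2 = (2*Y/(5 + b))/2 = Y/(5 + b))
K(X, -4)*6 - 15 = (40/(5 - 4))*6 - 15 = (40/1)*6 - 15 = (40*1)*6 - 15 = 40*6 - 15 = 240 - 15 = 225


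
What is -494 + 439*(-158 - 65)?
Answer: -98391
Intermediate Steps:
-494 + 439*(-158 - 65) = -494 + 439*(-223) = -494 - 97897 = -98391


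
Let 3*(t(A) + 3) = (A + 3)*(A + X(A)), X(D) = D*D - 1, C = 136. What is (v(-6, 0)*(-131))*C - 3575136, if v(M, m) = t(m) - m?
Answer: -3503872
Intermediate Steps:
X(D) = -1 + D**2 (X(D) = D**2 - 1 = -1 + D**2)
t(A) = -3 + (3 + A)*(-1 + A + A**2)/3 (t(A) = -3 + ((A + 3)*(A + (-1 + A**2)))/3 = -3 + ((3 + A)*(-1 + A + A**2))/3 = -3 + (3 + A)*(-1 + A + A**2)/3)
v(M, m) = -4 - m/3 + m**3/3 + 4*m**2/3 (v(M, m) = (-4 + m**3/3 + 2*m/3 + 4*m**2/3) - m = -4 - m/3 + m**3/3 + 4*m**2/3)
(v(-6, 0)*(-131))*C - 3575136 = ((-4 - 1/3*0 + (1/3)*0**3 + (4/3)*0**2)*(-131))*136 - 3575136 = ((-4 + 0 + (1/3)*0 + (4/3)*0)*(-131))*136 - 3575136 = ((-4 + 0 + 0 + 0)*(-131))*136 - 3575136 = -4*(-131)*136 - 3575136 = 524*136 - 3575136 = 71264 - 3575136 = -3503872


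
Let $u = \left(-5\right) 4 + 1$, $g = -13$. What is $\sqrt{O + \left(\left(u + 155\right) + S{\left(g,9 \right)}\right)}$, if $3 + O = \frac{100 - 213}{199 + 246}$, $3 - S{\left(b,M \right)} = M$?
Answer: $\frac{\sqrt{25098890}}{445} \approx 11.258$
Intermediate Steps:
$S{\left(b,M \right)} = 3 - M$
$O = - \frac{1448}{445}$ ($O = -3 + \frac{100 - 213}{199 + 246} = -3 - \frac{113}{445} = - \frac{1448}{445} \approx -3.2539$)
$u = -19$ ($u = -20 + 1 = -19$)
$\sqrt{O + \left(\left(u + 155\right) + S{\left(g,9 \right)}\right)} = \sqrt{- \frac{1448}{445} + \left(\left(-19 + 155\right) + \left(3 - 9\right)\right)} = \sqrt{- \frac{1448}{445} + \left(136 + \left(3 - 9\right)\right)} = \sqrt{- \frac{1448}{445} + \left(136 - 6\right)} = \sqrt{- \frac{1448}{445} + 130} = \sqrt{\frac{56402}{445}} = \frac{\sqrt{25098890}}{445}$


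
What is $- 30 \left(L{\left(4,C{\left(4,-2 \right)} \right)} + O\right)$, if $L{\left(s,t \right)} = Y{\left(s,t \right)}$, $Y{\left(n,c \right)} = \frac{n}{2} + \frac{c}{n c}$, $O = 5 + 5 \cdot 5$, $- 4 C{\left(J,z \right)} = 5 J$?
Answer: $- \frac{1935}{2} \approx -967.5$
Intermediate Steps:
$C{\left(J,z \right)} = - \frac{5 J}{4}$
$O = 30$ ($O = 5 + 25 = 30$)
$Y{\left(n,c \right)} = \frac{1}{n} + \frac{n}{2}$ ($Y{\left(n,c \right)} = n \frac{1}{2} + \frac{c}{c n} = \frac{n}{2} + c \frac{1}{c n} = \frac{n}{2} + \frac{1}{n} = \frac{1}{n} + \frac{n}{2}$)
$L{\left(s,t \right)} = \frac{1}{s} + \frac{s}{2}$
$- 30 \left(L{\left(4,C{\left(4,-2 \right)} \right)} + O\right) = - 30 \left(\left(\frac{1}{4} + \frac{1}{2} \cdot 4\right) + 30\right) = - 30 \left(\left(\frac{1}{4} + 2\right) + 30\right) = - 30 \left(\frac{9}{4} + 30\right) = \left(-30\right) \frac{129}{4} = - \frac{1935}{2}$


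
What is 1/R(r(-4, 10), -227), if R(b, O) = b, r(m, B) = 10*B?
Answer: 1/100 ≈ 0.010000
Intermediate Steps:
1/R(r(-4, 10), -227) = 1/(10*10) = 1/100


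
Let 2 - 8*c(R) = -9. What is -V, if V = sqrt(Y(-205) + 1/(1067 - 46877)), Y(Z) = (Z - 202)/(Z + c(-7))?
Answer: -sqrt(15268409268110)/2763870 ≈ -1.4138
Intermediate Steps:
c(R) = 11/8 (c(R) = 1/4 - 1/8*(-9) = 1/4 + 9/8 = 11/8)
Y(Z) = (-202 + Z)/(11/8 + Z) (Y(Z) = (Z - 202)/(Z + 11/8) = (-202 + Z)/(11/8 + Z))
V = sqrt(15268409268110)/2763870 (V = sqrt(8*(-202 - 205)/(11 + 8*(-205)) + 1/(1067 - 46877)) = sqrt(8*(-407)/(11 - 1640) + 1/(-45810)) = sqrt(8*(-407)/(-1629) - 1/45810) = sqrt(8*(-1/1629)*(-407) - 1/45810) = sqrt(3256/1629 - 1/45810) = sqrt(16572859/8291610) = sqrt(15268409268110)/2763870 ≈ 1.4138)
-V = -sqrt(15268409268110)/2763870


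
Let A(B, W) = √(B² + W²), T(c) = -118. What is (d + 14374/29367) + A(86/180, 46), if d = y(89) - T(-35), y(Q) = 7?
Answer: 3685249/29367 + √17141449/90 ≈ 171.49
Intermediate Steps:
d = 125 (d = 7 - 1*(-118) = 7 + 118 = 125)
(d + 14374/29367) + A(86/180, 46) = (125 + 14374/29367) + √((86/180)² + 46²) = (125 + 14374*(1/29367)) + √((86*(1/180))² + 2116) = (125 + 14374/29367) + √((43/90)² + 2116) = 3685249/29367 + √(1849/8100 + 2116) = 3685249/29367 + √(17141449/8100) = 3685249/29367 + √17141449/90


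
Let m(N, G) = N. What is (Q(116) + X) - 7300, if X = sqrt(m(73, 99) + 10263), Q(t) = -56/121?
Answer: -883356/121 + 4*sqrt(646) ≈ -7198.8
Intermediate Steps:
Q(t) = -56/121 (Q(t) = -56*1/121 = -56/121)
X = 4*sqrt(646) (X = sqrt(73 + 10263) = sqrt(10336) = 4*sqrt(646) ≈ 101.67)
(Q(116) + X) - 7300 = (-56/121 + 4*sqrt(646)) - 7300 = -883356/121 + 4*sqrt(646)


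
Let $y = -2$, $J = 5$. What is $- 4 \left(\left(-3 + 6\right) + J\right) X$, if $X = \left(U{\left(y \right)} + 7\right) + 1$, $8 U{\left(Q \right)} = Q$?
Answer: $-248$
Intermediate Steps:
$U{\left(Q \right)} = \frac{Q}{8}$
$X = \frac{31}{4}$ ($X = \left(\frac{1}{8} \left(-2\right) + 7\right) + 1 = \left(- \frac{1}{4} + 7\right) + 1 = \frac{27}{4} + 1 = \frac{31}{4} \approx 7.75$)
$- 4 \left(\left(-3 + 6\right) + J\right) X = - 4 \left(\left(-3 + 6\right) + 5\right) \frac{31}{4} = - 4 \left(3 + 5\right) \frac{31}{4} = \left(-4\right) 8 \cdot \frac{31}{4} = \left(-32\right) \frac{31}{4} = -248$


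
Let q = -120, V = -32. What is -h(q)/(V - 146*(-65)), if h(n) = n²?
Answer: -7200/4729 ≈ -1.5225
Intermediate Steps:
-h(q)/(V - 146*(-65)) = -(-120)²/(-32 - 146*(-65)) = -14400/(-32 + 9490) = -14400/9458 = -1*7200/4729 = -7200/4729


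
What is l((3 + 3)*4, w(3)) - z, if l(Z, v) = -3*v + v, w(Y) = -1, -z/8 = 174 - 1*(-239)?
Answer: 3306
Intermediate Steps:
z = -3304 (z = -8*(174 - 1*(-239)) = -8*(174 + 239) = -8*413 = -3304)
l(Z, v) = -2*v
l((3 + 3)*4, w(3)) - z = -2*(-1) - 1*(-3304) = 2 + 3304 = 3306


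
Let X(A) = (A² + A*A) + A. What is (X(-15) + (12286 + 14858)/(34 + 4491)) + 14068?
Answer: 65653219/4525 ≈ 14509.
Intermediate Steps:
X(A) = A + 2*A² (X(A) = (A² + A²) + A = 2*A² + A = A + 2*A²)
(X(-15) + (12286 + 14858)/(34 + 4491)) + 14068 = (-15*(1 + 2*(-15)) + (12286 + 14858)/(34 + 4491)) + 14068 = (-15*(1 - 30) + 27144/4525) + 14068 = (-15*(-29) + 27144*(1/4525)) + 14068 = (435 + 27144/4525) + 14068 = 1995519/4525 + 14068 = 65653219/4525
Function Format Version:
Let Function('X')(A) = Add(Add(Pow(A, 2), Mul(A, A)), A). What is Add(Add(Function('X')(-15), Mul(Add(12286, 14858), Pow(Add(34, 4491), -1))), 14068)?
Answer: Rational(65653219, 4525) ≈ 14509.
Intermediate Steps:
Function('X')(A) = Add(A, Mul(2, Pow(A, 2))) (Function('X')(A) = Add(Add(Pow(A, 2), Pow(A, 2)), A) = Add(Mul(2, Pow(A, 2)), A) = Add(A, Mul(2, Pow(A, 2))))
Add(Add(Function('X')(-15), Mul(Add(12286, 14858), Pow(Add(34, 4491), -1))), 14068) = Add(Add(Mul(-15, Add(1, Mul(2, -15))), Mul(Add(12286, 14858), Pow(Add(34, 4491), -1))), 14068) = Add(Add(Mul(-15, Add(1, -30)), Mul(27144, Pow(4525, -1))), 14068) = Add(Add(Mul(-15, -29), Mul(27144, Rational(1, 4525))), 14068) = Add(Add(435, Rational(27144, 4525)), 14068) = Add(Rational(1995519, 4525), 14068) = Rational(65653219, 4525)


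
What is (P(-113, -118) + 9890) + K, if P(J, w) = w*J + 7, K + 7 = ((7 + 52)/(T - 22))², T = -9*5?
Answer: 104256017/4489 ≈ 23225.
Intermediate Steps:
T = -45
K = -27942/4489 (K = -7 + ((7 + 52)/(-45 - 22))² = -7 + (59/(-67))² = -7 + (59*(-1/67))² = -7 + (-59/67)² = -7 + 3481/4489 = -27942/4489 ≈ -6.2245)
P(J, w) = 7 + J*w (P(J, w) = J*w + 7 = 7 + J*w)
(P(-113, -118) + 9890) + K = ((7 - 113*(-118)) + 9890) - 27942/4489 = ((7 + 13334) + 9890) - 27942/4489 = (13341 + 9890) - 27942/4489 = 23231 - 27942/4489 = 104256017/4489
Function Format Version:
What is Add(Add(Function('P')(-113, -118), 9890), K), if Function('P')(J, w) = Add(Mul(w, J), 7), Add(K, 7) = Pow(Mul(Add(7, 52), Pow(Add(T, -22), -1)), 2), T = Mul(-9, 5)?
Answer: Rational(104256017, 4489) ≈ 23225.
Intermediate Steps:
T = -45
K = Rational(-27942, 4489) (K = Add(-7, Pow(Mul(Add(7, 52), Pow(Add(-45, -22), -1)), 2)) = Add(-7, Pow(Mul(59, Pow(-67, -1)), 2)) = Add(-7, Pow(Mul(59, Rational(-1, 67)), 2)) = Add(-7, Pow(Rational(-59, 67), 2)) = Add(-7, Rational(3481, 4489)) = Rational(-27942, 4489) ≈ -6.2245)
Function('P')(J, w) = Add(7, Mul(J, w)) (Function('P')(J, w) = Add(Mul(J, w), 7) = Add(7, Mul(J, w)))
Add(Add(Function('P')(-113, -118), 9890), K) = Add(Add(Add(7, Mul(-113, -118)), 9890), Rational(-27942, 4489)) = Add(Add(Add(7, 13334), 9890), Rational(-27942, 4489)) = Add(Add(13341, 9890), Rational(-27942, 4489)) = Add(23231, Rational(-27942, 4489)) = Rational(104256017, 4489)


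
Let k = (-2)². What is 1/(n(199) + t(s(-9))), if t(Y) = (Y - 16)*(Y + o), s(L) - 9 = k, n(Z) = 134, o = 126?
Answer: -1/283 ≈ -0.0035336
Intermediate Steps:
k = 4
s(L) = 13 (s(L) = 9 + 4 = 13)
t(Y) = (-16 + Y)*(126 + Y) (t(Y) = (Y - 16)*(Y + 126) = (-16 + Y)*(126 + Y))
1/(n(199) + t(s(-9))) = 1/(134 + (-2016 + 13² + 110*13)) = 1/(134 + (-2016 + 169 + 1430)) = 1/(134 - 417) = 1/(-283) = -1/283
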